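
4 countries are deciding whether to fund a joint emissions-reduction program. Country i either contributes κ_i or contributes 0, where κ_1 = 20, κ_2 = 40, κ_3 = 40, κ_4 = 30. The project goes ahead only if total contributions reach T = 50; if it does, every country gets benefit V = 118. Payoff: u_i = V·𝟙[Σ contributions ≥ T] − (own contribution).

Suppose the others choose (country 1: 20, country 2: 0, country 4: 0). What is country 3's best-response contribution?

40

Others' total = 20. Contributing 40 brings total to 60 ≥ 50: gain V − κ_3 = 78.
Best response: 40.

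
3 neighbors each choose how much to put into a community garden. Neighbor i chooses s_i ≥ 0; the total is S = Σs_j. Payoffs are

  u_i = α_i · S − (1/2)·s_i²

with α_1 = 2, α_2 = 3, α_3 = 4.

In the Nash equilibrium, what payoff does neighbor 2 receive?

22.5

Neighbor i's FOC: ∂u_i/∂s_i = α_i − s_i = 0, so s_i* = α_i.
NE contributions = (2, 3, 4); S = 9.
u_2 = α_2·S − ½·(s_2)² = 3·9 − ½·3² = 22.5.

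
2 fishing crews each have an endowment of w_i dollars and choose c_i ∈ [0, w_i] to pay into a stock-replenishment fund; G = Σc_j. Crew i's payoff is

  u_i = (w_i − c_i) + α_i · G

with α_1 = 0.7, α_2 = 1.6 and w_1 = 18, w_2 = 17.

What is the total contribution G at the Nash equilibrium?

∂u_i/∂c_i = α_i − 1, so crew i contributes w_i if α_i > 1, else 0.
α_i > 1 for i ∈ {2}; NE contributions (0, 17), G = 17.

17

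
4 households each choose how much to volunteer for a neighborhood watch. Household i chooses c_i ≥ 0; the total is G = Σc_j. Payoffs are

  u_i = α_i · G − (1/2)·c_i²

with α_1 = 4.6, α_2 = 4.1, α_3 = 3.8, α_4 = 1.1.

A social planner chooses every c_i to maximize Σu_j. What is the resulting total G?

54.4

Planner FOC: ∂(Σu_j)/∂c_i = (Σα_j) − c_i = 0, so c_i^SO = Σα_j = 13.6 for every i; G^SO = 54.4.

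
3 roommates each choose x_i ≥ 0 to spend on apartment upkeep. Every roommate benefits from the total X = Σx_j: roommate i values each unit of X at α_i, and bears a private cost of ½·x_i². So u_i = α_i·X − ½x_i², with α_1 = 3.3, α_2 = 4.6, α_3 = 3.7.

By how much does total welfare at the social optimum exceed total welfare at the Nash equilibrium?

90.15

Roommate i's FOC: ∂u_i/∂x_i = α_i − x_i = 0, so x_i* = α_i.
NE contributions = (3.3, 4.6, 3.7); X = 11.6.
W^NE = (Σα)·X − ½Σα_i² = 11.6² − ½·45.74 = 111.69.
Planner sets x_i = Σα_j = 11.6 for every i, so X^SO = 3·11.6 = 34.8.
W^SO = (Σα)·X^SO − ½·3·(Σα)² = (3/2)·11.6² = 201.84.
Deadweight loss = W^SO − W^NE = 90.15.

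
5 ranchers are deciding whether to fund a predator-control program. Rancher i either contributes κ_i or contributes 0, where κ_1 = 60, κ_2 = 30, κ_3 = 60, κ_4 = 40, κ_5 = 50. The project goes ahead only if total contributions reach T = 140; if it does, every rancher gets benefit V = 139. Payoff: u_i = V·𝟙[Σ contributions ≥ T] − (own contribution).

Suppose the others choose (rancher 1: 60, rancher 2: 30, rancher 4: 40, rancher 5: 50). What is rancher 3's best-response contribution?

Others' total = 180 ≥ 140; contributing adds cost 60 for no extra benefit.
Best response: 0.

0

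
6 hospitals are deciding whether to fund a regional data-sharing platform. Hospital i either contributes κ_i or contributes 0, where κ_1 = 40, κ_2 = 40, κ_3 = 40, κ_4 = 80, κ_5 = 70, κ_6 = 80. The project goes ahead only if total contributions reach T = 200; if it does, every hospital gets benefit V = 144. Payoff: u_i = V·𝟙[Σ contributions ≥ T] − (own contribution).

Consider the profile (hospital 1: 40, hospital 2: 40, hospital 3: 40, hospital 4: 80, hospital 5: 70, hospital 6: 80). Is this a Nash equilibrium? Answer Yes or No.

Total = 350 ≥ 200: provided.
Hospital 1 (pledges 40, payoff 104): dropping to 0 → total 310, payoff 144. Profitable deviation.

No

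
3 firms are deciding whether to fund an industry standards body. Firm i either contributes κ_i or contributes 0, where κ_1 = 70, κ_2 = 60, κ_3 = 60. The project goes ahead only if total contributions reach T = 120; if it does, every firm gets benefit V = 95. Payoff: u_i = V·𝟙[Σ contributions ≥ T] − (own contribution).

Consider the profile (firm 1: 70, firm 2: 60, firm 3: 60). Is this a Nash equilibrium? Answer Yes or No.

No

Total = 190 ≥ 120: provided.
Firm 1 (pledges 70, payoff 25): dropping to 0 → total 120, payoff 95. Profitable deviation.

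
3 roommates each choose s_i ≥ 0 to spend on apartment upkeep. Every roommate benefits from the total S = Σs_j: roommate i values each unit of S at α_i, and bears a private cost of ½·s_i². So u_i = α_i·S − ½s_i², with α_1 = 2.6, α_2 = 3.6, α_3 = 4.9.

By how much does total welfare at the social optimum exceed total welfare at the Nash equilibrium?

83.47

Roommate i's FOC: ∂u_i/∂s_i = α_i − s_i = 0, so s_i* = α_i.
NE contributions = (2.6, 3.6, 4.9); S = 11.1.
W^NE = (Σα)·S − ½Σα_i² = 11.1² − ½·43.73 = 101.345.
Planner sets s_i = Σα_j = 11.1 for every i, so S^SO = 3·11.1 = 33.3.
W^SO = (Σα)·S^SO − ½·3·(Σα)² = (3/2)·11.1² = 184.815.
Deadweight loss = W^SO − W^NE = 83.47.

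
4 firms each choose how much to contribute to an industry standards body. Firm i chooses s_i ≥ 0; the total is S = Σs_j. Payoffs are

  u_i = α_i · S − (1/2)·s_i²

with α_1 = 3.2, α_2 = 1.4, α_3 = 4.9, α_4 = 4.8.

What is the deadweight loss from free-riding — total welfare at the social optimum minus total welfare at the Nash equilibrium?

234.115

Firm i's FOC: ∂u_i/∂s_i = α_i − s_i = 0, so s_i* = α_i.
NE contributions = (3.2, 1.4, 4.9, 4.8); S = 14.3.
W^NE = (Σα)·S − ½Σα_i² = 14.3² − ½·59.25 = 174.865.
Planner sets s_i = Σα_j = 14.3 for every i, so S^SO = 4·14.3 = 57.2.
W^SO = (Σα)·S^SO − ½·4·(Σα)² = (4/2)·14.3² = 408.98.
Deadweight loss = W^SO − W^NE = 234.115.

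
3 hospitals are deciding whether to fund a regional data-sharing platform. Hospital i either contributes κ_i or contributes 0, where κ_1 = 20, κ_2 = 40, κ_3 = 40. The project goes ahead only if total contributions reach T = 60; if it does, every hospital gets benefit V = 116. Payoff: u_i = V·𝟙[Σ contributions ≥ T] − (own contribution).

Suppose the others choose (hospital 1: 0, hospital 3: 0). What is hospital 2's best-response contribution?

Others' total = 0. Even contributing 40 gives 40 < 60: no benefit either way.
Best response: 0.

0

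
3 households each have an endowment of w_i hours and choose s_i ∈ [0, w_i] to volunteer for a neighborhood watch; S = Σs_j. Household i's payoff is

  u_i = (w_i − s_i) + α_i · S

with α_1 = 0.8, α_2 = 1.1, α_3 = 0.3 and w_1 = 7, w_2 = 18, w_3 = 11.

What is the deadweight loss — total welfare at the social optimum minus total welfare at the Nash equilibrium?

21.6

∂u_i/∂s_i = α_i − 1, so household i contributes w_i if α_i > 1, else 0.
α_i > 1 for i ∈ {2}; NE contributions (0, 18, 0), S = 18.
W^NE = Σw_i − S^NE + (Σα_i)·S^NE = 36 + 1.2·18 = 57.6.
Planner: ∂(Σu_j)/∂s_i = Σα_j − 1 = 1.2 > 0, so everyone contributes w_i; S^SO = 36, W^SO = 36 + 1.2·36 = 79.2.
Deadweight loss = 21.6.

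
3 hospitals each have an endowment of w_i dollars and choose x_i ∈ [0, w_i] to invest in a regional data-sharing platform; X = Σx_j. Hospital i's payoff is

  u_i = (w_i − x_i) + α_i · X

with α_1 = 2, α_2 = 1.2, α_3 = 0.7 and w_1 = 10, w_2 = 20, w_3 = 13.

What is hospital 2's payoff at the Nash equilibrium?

∂u_i/∂x_i = α_i − 1, so hospital i contributes w_i if α_i > 1, else 0.
α_i > 1 for i ∈ {1, 2}; NE contributions (10, 20, 0), X = 30.
u_2 = (20 − 20) + 1.2·30 = 36.

36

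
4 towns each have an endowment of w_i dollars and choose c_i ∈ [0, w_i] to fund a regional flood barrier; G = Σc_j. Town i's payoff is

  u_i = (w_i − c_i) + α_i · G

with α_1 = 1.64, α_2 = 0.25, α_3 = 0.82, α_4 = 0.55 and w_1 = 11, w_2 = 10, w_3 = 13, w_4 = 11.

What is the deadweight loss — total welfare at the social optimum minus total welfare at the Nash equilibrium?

76.84

∂u_i/∂c_i = α_i − 1, so town i contributes w_i if α_i > 1, else 0.
α_i > 1 for i ∈ {1}; NE contributions (11, 0, 0, 0), G = 11.
W^NE = Σw_i − G^NE + (Σα_i)·G^NE = 45 + 2.26·11 = 69.86.
Planner: ∂(Σu_j)/∂c_i = Σα_j − 1 = 2.26 > 0, so everyone contributes w_i; G^SO = 45, W^SO = 45 + 2.26·45 = 146.7.
Deadweight loss = 76.84.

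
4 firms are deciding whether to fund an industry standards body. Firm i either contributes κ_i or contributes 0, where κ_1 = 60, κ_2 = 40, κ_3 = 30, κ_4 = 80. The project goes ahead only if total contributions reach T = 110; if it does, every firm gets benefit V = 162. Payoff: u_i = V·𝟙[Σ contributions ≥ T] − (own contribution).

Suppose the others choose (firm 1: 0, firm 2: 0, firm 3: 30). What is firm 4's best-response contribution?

Others' total = 30. Contributing 80 brings total to 110 ≥ 110: gain V − κ_4 = 82.
Best response: 80.

80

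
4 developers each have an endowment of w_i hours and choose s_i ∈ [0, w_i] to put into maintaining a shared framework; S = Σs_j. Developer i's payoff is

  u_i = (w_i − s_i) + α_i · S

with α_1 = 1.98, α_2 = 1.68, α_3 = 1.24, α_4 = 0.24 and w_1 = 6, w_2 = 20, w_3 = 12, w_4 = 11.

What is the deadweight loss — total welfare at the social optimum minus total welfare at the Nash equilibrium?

45.54

∂u_i/∂s_i = α_i − 1, so developer i contributes w_i if α_i > 1, else 0.
α_i > 1 for i ∈ {1, 2, 3}; NE contributions (6, 20, 12, 0), S = 38.
W^NE = Σw_i − S^NE + (Σα_i)·S^NE = 49 + 4.14·38 = 206.32.
Planner: ∂(Σu_j)/∂s_i = Σα_j − 1 = 4.14 > 0, so everyone contributes w_i; S^SO = 49, W^SO = 49 + 4.14·49 = 251.86.
Deadweight loss = 45.54.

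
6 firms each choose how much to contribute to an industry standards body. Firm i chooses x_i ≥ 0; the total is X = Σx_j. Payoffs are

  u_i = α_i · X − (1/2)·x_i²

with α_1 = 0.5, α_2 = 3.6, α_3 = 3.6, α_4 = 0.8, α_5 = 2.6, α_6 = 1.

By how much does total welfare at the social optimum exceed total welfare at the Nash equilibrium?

310.105

Firm i's FOC: ∂u_i/∂x_i = α_i − x_i = 0, so x_i* = α_i.
NE contributions = (0.5, 3.6, 3.6, 0.8, 2.6, 1); X = 12.1.
W^NE = (Σα)·X − ½Σα_i² = 12.1² − ½·34.57 = 129.125.
Planner sets x_i = Σα_j = 12.1 for every i, so X^SO = 6·12.1 = 72.6.
W^SO = (Σα)·X^SO − ½·6·(Σα)² = (6/2)·12.1² = 439.23.
Deadweight loss = W^SO − W^NE = 310.105.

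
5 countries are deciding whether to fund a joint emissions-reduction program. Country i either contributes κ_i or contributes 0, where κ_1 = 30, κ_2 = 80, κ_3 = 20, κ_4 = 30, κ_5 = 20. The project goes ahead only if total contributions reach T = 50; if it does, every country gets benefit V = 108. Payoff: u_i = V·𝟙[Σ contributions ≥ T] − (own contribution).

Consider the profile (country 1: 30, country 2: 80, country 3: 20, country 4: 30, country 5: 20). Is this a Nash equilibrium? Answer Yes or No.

Total = 180 ≥ 50: provided.
Country 1 (pledges 30, payoff 78): dropping to 0 → total 150, payoff 108. Profitable deviation.

No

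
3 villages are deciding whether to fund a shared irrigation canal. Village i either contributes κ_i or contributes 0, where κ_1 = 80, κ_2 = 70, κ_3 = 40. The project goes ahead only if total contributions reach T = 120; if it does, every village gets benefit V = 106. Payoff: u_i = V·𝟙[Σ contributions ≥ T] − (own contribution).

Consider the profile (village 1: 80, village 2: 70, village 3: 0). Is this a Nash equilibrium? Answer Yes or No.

Total = 150 ≥ 120: provided.
Village 1 (pledges 80, payoff 26): dropping to 0 → total 70, payoff 0. No gain.
Village 2 (pledges 70, payoff 36): dropping to 0 → total 80, payoff 0. No gain.
Village 3 (pledges 0, payoff 106): pledging 40 → total 190, payoff 66. No gain.

Yes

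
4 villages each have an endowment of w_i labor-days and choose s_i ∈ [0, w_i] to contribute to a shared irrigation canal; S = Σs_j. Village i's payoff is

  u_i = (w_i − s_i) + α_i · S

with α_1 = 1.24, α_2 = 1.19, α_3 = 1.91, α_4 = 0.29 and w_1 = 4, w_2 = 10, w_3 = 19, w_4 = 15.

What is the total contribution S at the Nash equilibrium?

33

∂u_i/∂s_i = α_i − 1, so village i contributes w_i if α_i > 1, else 0.
α_i > 1 for i ∈ {1, 2, 3}; NE contributions (4, 10, 19, 0), S = 33.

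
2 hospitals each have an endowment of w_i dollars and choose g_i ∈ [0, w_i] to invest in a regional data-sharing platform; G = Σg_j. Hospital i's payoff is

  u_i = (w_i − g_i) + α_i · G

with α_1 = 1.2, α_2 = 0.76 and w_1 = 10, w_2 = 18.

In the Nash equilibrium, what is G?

∂u_i/∂g_i = α_i − 1, so hospital i contributes w_i if α_i > 1, else 0.
α_i > 1 for i ∈ {1}; NE contributions (10, 0), G = 10.

10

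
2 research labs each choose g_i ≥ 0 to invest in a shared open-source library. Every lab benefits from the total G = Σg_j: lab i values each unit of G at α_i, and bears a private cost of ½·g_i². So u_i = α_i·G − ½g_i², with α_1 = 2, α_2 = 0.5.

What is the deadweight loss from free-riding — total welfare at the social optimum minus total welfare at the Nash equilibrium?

2.125

Lab i's FOC: ∂u_i/∂g_i = α_i − g_i = 0, so g_i* = α_i.
NE contributions = (2, 0.5); G = 2.5.
W^NE = (Σα)·G − ½Σα_i² = 2.5² − ½·4.25 = 4.125.
Planner sets g_i = Σα_j = 2.5 for every i, so G^SO = 2·2.5 = 5.
W^SO = (Σα)·G^SO − ½·2·(Σα)² = (2/2)·2.5² = 6.25.
Deadweight loss = W^SO − W^NE = 2.125.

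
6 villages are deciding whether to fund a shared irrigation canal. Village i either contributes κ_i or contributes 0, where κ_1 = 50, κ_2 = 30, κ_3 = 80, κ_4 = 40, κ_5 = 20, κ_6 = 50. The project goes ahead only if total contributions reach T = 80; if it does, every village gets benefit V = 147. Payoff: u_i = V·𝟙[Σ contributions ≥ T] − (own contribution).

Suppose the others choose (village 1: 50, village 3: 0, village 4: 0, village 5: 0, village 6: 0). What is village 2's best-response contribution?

30

Others' total = 50. Contributing 30 brings total to 80 ≥ 80: gain V − κ_2 = 117.
Best response: 30.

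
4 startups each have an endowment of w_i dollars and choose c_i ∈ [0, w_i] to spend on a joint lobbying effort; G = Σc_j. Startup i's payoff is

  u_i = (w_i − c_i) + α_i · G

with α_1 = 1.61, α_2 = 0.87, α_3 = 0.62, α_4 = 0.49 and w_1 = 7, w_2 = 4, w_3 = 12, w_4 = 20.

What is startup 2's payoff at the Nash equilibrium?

10.09

∂u_i/∂c_i = α_i − 1, so startup i contributes w_i if α_i > 1, else 0.
α_i > 1 for i ∈ {1}; NE contributions (7, 0, 0, 0), G = 7.
u_2 = (4 − 0) + 0.87·7 = 10.09.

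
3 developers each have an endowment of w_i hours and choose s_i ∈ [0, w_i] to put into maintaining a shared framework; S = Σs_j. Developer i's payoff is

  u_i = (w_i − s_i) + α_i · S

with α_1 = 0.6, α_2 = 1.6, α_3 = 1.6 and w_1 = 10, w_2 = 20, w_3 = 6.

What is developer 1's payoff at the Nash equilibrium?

25.6

∂u_i/∂s_i = α_i − 1, so developer i contributes w_i if α_i > 1, else 0.
α_i > 1 for i ∈ {2, 3}; NE contributions (0, 20, 6), S = 26.
u_1 = (10 − 0) + 0.6·26 = 25.6.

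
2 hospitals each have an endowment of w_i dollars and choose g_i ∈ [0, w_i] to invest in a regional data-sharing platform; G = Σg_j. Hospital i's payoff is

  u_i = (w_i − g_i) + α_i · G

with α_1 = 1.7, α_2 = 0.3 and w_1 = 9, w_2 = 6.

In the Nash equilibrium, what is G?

∂u_i/∂g_i = α_i − 1, so hospital i contributes w_i if α_i > 1, else 0.
α_i > 1 for i ∈ {1}; NE contributions (9, 0), G = 9.

9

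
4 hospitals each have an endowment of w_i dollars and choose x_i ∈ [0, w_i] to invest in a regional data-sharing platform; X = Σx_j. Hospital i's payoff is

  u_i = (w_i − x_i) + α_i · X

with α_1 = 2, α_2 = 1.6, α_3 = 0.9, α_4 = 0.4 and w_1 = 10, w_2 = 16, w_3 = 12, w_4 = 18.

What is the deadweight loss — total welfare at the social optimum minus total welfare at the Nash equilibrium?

∂u_i/∂x_i = α_i − 1, so hospital i contributes w_i if α_i > 1, else 0.
α_i > 1 for i ∈ {1, 2}; NE contributions (10, 16, 0, 0), X = 26.
W^NE = Σw_i − X^NE + (Σα_i)·X^NE = 56 + 3.9·26 = 157.4.
Planner: ∂(Σu_j)/∂x_i = Σα_j − 1 = 3.9 > 0, so everyone contributes w_i; X^SO = 56, W^SO = 56 + 3.9·56 = 274.4.
Deadweight loss = 117.

117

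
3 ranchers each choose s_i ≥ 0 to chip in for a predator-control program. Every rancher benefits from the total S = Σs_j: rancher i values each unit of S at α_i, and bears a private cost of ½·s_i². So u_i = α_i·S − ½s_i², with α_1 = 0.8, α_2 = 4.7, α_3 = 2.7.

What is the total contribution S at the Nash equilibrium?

Rancher i's FOC: ∂u_i/∂s_i = α_i − s_i = 0, so s_i* = α_i.
NE contributions = (0.8, 4.7, 2.7); S = 8.2.

8.2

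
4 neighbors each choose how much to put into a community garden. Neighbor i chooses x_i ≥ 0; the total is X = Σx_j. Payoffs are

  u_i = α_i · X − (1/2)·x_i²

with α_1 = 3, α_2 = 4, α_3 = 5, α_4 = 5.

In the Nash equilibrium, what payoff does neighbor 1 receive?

Neighbor i's FOC: ∂u_i/∂x_i = α_i − x_i = 0, so x_i* = α_i.
NE contributions = (3, 4, 5, 5); X = 17.
u_1 = α_1·X − ½·(x_1)² = 3·17 − ½·3² = 46.5.

46.5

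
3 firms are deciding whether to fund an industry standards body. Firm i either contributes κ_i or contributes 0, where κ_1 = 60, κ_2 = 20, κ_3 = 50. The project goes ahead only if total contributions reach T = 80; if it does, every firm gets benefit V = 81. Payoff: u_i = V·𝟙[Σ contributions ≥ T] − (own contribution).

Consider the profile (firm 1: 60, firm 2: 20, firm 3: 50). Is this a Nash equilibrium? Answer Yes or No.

No

Total = 130 ≥ 80: provided.
Firm 1 (pledges 60, payoff 21): dropping to 0 → total 70, payoff 0. No gain.
Firm 2 (pledges 20, payoff 61): dropping to 0 → total 110, payoff 81. Profitable deviation.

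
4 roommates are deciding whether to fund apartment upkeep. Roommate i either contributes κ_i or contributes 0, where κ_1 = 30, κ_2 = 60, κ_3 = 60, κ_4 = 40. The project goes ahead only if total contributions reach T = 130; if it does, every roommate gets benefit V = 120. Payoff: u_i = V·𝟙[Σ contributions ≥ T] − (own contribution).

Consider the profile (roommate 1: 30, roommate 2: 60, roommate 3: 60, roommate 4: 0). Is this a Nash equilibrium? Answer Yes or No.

Total = 150 ≥ 130: provided.
Roommate 1 (pledges 30, payoff 90): dropping to 0 → total 120, payoff 0. No gain.
Roommate 2 (pledges 60, payoff 60): dropping to 0 → total 90, payoff 0. No gain.
Roommate 3 (pledges 60, payoff 60): dropping to 0 → total 90, payoff 0. No gain.
Roommate 4 (pledges 0, payoff 120): pledging 40 → total 190, payoff 80. No gain.

Yes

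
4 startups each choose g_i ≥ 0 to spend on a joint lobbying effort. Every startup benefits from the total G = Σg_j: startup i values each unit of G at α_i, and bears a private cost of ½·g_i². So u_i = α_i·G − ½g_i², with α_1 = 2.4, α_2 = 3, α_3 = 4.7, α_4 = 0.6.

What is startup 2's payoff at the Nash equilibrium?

Startup i's FOC: ∂u_i/∂g_i = α_i − g_i = 0, so g_i* = α_i.
NE contributions = (2.4, 3, 4.7, 0.6); G = 10.7.
u_2 = α_2·G − ½·(g_2)² = 3·10.7 − ½·3² = 27.6.

27.6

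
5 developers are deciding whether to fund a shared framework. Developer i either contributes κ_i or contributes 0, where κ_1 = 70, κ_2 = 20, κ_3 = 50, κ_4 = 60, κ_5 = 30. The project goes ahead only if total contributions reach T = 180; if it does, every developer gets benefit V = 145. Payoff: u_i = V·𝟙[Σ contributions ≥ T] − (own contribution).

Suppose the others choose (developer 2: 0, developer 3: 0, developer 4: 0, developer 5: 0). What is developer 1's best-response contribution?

Others' total = 0. Even contributing 70 gives 70 < 180: no benefit either way.
Best response: 0.

0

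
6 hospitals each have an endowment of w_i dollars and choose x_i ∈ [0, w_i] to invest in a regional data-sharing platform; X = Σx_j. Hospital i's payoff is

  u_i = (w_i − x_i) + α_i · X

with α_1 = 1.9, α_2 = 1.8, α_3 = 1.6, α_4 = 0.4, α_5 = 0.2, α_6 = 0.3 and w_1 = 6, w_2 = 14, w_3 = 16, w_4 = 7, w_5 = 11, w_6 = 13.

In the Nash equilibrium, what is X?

∂u_i/∂x_i = α_i − 1, so hospital i contributes w_i if α_i > 1, else 0.
α_i > 1 for i ∈ {1, 2, 3}; NE contributions (6, 14, 16, 0, 0, 0), X = 36.

36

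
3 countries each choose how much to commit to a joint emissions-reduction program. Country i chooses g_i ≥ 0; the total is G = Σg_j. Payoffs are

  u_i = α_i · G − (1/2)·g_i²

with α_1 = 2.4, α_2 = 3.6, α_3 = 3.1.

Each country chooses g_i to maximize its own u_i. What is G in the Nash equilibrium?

9.1

Country i's FOC: ∂u_i/∂g_i = α_i − g_i = 0, so g_i* = α_i.
NE contributions = (2.4, 3.6, 3.1); G = 9.1.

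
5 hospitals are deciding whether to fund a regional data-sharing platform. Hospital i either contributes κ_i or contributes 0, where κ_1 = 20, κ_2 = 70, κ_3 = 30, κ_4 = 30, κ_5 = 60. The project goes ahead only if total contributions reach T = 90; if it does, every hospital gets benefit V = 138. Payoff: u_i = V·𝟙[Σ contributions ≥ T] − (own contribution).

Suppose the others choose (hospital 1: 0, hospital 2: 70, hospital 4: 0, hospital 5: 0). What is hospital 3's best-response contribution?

30

Others' total = 70. Contributing 30 brings total to 100 ≥ 90: gain V − κ_3 = 108.
Best response: 30.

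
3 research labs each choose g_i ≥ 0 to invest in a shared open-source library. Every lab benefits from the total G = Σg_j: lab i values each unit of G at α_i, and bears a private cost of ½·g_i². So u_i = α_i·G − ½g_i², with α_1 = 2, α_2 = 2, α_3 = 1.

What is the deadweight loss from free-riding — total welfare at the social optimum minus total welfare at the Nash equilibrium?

Lab i's FOC: ∂u_i/∂g_i = α_i − g_i = 0, so g_i* = α_i.
NE contributions = (2, 2, 1); G = 5.
W^NE = (Σα)·G − ½Σα_i² = 5² − ½·9 = 20.5.
Planner sets g_i = Σα_j = 5 for every i, so G^SO = 3·5 = 15.
W^SO = (Σα)·G^SO − ½·3·(Σα)² = (3/2)·5² = 37.5.
Deadweight loss = W^SO − W^NE = 17.

17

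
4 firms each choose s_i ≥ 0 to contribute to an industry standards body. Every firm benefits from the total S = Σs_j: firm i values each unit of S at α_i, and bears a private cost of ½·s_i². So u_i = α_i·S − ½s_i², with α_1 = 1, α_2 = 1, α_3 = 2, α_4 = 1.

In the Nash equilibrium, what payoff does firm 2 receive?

4.5

Firm i's FOC: ∂u_i/∂s_i = α_i − s_i = 0, so s_i* = α_i.
NE contributions = (1, 1, 2, 1); S = 5.
u_2 = α_2·S − ½·(s_2)² = 1·5 − ½·1² = 4.5.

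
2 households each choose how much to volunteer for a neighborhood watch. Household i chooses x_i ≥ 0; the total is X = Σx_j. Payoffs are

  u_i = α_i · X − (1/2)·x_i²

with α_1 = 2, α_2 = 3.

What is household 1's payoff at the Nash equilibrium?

8

Household i's FOC: ∂u_i/∂x_i = α_i − x_i = 0, so x_i* = α_i.
NE contributions = (2, 3); X = 5.
u_1 = α_1·X − ½·(x_1)² = 2·5 − ½·2² = 8.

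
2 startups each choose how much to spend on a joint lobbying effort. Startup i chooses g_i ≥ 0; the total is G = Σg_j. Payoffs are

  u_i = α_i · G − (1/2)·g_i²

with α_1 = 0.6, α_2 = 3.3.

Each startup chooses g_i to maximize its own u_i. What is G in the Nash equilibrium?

Startup i's FOC: ∂u_i/∂g_i = α_i − g_i = 0, so g_i* = α_i.
NE contributions = (0.6, 3.3); G = 3.9.

3.9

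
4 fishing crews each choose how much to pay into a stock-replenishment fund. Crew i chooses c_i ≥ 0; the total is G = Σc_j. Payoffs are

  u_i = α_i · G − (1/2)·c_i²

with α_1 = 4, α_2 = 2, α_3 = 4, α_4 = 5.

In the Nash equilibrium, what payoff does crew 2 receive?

28

Crew i's FOC: ∂u_i/∂c_i = α_i − c_i = 0, so c_i* = α_i.
NE contributions = (4, 2, 4, 5); G = 15.
u_2 = α_2·G − ½·(c_2)² = 2·15 − ½·2² = 28.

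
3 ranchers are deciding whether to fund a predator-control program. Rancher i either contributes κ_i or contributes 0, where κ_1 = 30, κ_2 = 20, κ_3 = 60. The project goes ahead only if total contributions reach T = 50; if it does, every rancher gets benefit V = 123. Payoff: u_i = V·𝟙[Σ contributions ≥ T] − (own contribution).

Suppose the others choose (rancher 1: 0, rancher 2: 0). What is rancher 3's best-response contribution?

60

Others' total = 0. Contributing 60 brings total to 60 ≥ 50: gain V − κ_3 = 63.
Best response: 60.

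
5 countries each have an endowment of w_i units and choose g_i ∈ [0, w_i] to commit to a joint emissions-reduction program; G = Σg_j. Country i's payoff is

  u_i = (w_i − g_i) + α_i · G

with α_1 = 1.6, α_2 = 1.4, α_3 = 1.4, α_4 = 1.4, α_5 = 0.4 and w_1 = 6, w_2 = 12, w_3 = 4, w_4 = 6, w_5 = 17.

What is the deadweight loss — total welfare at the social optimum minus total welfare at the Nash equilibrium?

∂u_i/∂g_i = α_i − 1, so country i contributes w_i if α_i > 1, else 0.
α_i > 1 for i ∈ {1, 2, 3, 4}; NE contributions (6, 12, 4, 6, 0), G = 28.
W^NE = Σw_i − G^NE + (Σα_i)·G^NE = 45 + 5.2·28 = 190.6.
Planner: ∂(Σu_j)/∂g_i = Σα_j − 1 = 5.2 > 0, so everyone contributes w_i; G^SO = 45, W^SO = 45 + 5.2·45 = 279.
Deadweight loss = 88.4.

88.4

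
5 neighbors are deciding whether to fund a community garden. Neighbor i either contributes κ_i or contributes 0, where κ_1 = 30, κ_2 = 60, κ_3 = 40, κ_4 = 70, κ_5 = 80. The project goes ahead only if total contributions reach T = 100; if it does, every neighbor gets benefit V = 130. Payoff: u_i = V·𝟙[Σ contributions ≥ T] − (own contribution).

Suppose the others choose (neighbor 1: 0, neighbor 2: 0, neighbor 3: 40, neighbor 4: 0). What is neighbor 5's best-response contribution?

80

Others' total = 40. Contributing 80 brings total to 120 ≥ 100: gain V − κ_5 = 50.
Best response: 80.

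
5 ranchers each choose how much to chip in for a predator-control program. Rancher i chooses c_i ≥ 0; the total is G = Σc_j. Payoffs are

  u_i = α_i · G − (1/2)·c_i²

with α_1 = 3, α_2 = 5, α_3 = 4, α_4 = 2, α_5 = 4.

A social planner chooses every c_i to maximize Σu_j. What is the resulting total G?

90

Planner FOC: ∂(Σu_j)/∂c_i = (Σα_j) − c_i = 0, so c_i^SO = Σα_j = 18 for every i; G^SO = 90.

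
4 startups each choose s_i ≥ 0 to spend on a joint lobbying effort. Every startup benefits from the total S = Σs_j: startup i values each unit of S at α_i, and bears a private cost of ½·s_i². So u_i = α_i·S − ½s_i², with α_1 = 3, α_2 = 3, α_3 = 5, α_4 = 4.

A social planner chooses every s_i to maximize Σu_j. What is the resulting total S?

60

Planner FOC: ∂(Σu_j)/∂s_i = (Σα_j) − s_i = 0, so s_i^SO = Σα_j = 15 for every i; S^SO = 60.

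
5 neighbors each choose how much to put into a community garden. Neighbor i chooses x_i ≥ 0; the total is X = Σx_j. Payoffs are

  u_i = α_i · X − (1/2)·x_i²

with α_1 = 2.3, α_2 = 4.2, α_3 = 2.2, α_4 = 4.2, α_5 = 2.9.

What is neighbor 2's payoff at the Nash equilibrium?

57.54

Neighbor i's FOC: ∂u_i/∂x_i = α_i − x_i = 0, so x_i* = α_i.
NE contributions = (2.3, 4.2, 2.2, 4.2, 2.9); X = 15.8.
u_2 = α_2·X − ½·(x_2)² = 4.2·15.8 − ½·4.2² = 57.54.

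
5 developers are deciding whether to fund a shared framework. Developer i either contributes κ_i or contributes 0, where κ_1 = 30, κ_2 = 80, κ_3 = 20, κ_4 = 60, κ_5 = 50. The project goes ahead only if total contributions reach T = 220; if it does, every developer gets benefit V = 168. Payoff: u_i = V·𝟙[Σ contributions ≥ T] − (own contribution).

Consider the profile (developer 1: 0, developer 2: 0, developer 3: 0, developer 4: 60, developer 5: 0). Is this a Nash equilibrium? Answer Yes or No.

Total = 60 < 220: not provided.
Developer 1 (pledges 0, payoff 0): pledging 30 → total 90, payoff -30. No gain.
Developer 2 (pledges 0, payoff 0): pledging 80 → total 140, payoff -80. No gain.
Developer 3 (pledges 0, payoff 0): pledging 20 → total 80, payoff -20. No gain.
Developer 4 (pledges 60, payoff -60): dropping to 0 → total 0, payoff 0. Profitable deviation.

No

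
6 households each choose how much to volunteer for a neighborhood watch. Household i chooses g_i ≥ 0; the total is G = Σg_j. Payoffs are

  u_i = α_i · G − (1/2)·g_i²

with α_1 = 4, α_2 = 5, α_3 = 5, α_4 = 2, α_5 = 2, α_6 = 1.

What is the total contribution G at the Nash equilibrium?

Household i's FOC: ∂u_i/∂g_i = α_i − g_i = 0, so g_i* = α_i.
NE contributions = (4, 5, 5, 2, 2, 1); G = 19.

19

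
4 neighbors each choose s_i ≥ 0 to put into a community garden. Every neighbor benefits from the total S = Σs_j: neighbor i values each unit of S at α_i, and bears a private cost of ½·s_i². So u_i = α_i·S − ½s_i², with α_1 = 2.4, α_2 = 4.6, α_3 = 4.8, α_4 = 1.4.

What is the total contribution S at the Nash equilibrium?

13.2

Neighbor i's FOC: ∂u_i/∂s_i = α_i − s_i = 0, so s_i* = α_i.
NE contributions = (2.4, 4.6, 4.8, 1.4); S = 13.2.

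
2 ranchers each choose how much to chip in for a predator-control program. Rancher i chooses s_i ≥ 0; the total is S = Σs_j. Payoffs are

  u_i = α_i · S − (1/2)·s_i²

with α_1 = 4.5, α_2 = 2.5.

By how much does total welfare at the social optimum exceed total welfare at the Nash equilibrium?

Rancher i's FOC: ∂u_i/∂s_i = α_i − s_i = 0, so s_i* = α_i.
NE contributions = (4.5, 2.5); S = 7.
W^NE = (Σα)·S − ½Σα_i² = 7² − ½·26.5 = 35.75.
Planner sets s_i = Σα_j = 7 for every i, so S^SO = 2·7 = 14.
W^SO = (Σα)·S^SO − ½·2·(Σα)² = (2/2)·7² = 49.
Deadweight loss = W^SO − W^NE = 13.25.

13.25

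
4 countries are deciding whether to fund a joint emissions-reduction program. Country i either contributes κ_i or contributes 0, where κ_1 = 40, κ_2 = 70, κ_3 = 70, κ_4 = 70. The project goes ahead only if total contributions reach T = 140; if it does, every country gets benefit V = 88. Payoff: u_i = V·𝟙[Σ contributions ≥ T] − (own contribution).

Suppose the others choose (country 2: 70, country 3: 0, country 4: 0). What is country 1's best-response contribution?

Others' total = 70. Even contributing 40 gives 110 < 140: no benefit either way.
Best response: 0.

0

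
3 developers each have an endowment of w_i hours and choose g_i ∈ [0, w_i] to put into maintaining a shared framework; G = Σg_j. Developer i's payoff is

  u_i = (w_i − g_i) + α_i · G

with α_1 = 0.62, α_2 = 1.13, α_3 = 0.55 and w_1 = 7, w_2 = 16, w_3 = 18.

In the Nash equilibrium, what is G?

∂u_i/∂g_i = α_i − 1, so developer i contributes w_i if α_i > 1, else 0.
α_i > 1 for i ∈ {2}; NE contributions (0, 16, 0), G = 16.

16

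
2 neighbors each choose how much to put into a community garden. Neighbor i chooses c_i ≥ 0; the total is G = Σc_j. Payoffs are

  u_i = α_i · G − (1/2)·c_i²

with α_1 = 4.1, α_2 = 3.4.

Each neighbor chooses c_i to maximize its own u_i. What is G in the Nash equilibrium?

Neighbor i's FOC: ∂u_i/∂c_i = α_i − c_i = 0, so c_i* = α_i.
NE contributions = (4.1, 3.4); G = 7.5.

7.5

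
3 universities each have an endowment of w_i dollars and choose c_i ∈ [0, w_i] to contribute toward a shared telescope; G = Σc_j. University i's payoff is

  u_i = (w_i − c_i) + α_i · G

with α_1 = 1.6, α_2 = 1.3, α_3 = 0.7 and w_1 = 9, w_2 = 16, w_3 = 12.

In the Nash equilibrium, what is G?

∂u_i/∂c_i = α_i − 1, so university i contributes w_i if α_i > 1, else 0.
α_i > 1 for i ∈ {1, 2}; NE contributions (9, 16, 0), G = 25.

25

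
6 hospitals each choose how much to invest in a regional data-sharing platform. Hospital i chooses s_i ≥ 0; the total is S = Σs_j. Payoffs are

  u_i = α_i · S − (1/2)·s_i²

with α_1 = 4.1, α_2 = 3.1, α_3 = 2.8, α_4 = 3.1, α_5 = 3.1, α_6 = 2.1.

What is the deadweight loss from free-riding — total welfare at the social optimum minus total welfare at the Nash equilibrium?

698.725

Hospital i's FOC: ∂u_i/∂s_i = α_i − s_i = 0, so s_i* = α_i.
NE contributions = (4.1, 3.1, 2.8, 3.1, 3.1, 2.1); S = 18.3.
W^NE = (Σα)·S − ½Σα_i² = 18.3² − ½·57.89 = 305.945.
Planner sets s_i = Σα_j = 18.3 for every i, so S^SO = 6·18.3 = 109.8.
W^SO = (Σα)·S^SO − ½·6·(Σα)² = (6/2)·18.3² = 1004.67.
Deadweight loss = W^SO − W^NE = 698.725.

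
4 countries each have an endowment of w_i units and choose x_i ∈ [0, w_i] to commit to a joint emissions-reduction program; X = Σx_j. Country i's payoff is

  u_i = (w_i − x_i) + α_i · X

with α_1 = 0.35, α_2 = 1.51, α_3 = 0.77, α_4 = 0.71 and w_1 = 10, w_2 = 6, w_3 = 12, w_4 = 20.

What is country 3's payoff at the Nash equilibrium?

16.62

∂u_i/∂x_i = α_i − 1, so country i contributes w_i if α_i > 1, else 0.
α_i > 1 for i ∈ {2}; NE contributions (0, 6, 0, 0), X = 6.
u_3 = (12 − 0) + 0.77·6 = 16.62.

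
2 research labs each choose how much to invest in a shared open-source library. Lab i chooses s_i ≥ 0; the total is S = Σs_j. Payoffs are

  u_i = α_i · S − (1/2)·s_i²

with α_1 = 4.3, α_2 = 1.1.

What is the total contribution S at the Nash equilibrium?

5.4

Lab i's FOC: ∂u_i/∂s_i = α_i − s_i = 0, so s_i* = α_i.
NE contributions = (4.3, 1.1); S = 5.4.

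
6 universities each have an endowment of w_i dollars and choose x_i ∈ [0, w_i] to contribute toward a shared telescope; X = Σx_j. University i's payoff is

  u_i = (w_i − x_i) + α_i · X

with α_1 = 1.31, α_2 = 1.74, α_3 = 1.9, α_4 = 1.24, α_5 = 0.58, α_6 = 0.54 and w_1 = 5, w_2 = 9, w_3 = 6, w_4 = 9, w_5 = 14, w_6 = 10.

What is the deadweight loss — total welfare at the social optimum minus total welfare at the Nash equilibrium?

151.44

∂u_i/∂x_i = α_i − 1, so university i contributes w_i if α_i > 1, else 0.
α_i > 1 for i ∈ {1, 2, 3, 4}; NE contributions (5, 9, 6, 9, 0, 0), X = 29.
W^NE = Σw_i − X^NE + (Σα_i)·X^NE = 53 + 6.31·29 = 235.99.
Planner: ∂(Σu_j)/∂x_i = Σα_j − 1 = 6.31 > 0, so everyone contributes w_i; X^SO = 53, W^SO = 53 + 6.31·53 = 387.43.
Deadweight loss = 151.44.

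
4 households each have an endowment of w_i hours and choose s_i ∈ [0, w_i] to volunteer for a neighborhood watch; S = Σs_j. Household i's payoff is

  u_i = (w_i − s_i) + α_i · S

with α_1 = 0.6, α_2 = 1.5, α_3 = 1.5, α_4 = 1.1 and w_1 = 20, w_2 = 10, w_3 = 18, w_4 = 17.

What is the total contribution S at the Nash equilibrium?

∂u_i/∂s_i = α_i − 1, so household i contributes w_i if α_i > 1, else 0.
α_i > 1 for i ∈ {2, 3, 4}; NE contributions (0, 10, 18, 17), S = 45.

45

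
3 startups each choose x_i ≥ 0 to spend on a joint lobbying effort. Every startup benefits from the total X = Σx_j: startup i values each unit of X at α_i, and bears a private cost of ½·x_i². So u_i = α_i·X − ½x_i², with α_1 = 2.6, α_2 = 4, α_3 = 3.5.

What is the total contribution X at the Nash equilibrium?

10.1

Startup i's FOC: ∂u_i/∂x_i = α_i − x_i = 0, so x_i* = α_i.
NE contributions = (2.6, 4, 3.5); X = 10.1.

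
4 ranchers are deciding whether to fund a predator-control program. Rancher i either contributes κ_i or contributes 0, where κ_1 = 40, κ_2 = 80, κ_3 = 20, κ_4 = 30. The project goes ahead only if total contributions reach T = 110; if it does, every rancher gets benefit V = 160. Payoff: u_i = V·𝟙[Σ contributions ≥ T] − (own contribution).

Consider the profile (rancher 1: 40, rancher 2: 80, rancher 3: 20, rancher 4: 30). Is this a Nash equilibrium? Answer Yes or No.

Total = 170 ≥ 110: provided.
Rancher 1 (pledges 40, payoff 120): dropping to 0 → total 130, payoff 160. Profitable deviation.

No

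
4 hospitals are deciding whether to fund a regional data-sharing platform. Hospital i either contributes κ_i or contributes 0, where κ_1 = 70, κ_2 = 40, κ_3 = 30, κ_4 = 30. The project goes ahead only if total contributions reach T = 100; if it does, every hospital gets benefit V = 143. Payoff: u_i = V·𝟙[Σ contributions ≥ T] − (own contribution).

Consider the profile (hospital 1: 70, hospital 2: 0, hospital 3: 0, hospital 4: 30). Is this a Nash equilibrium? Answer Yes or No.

Yes

Total = 100 ≥ 100: provided.
Hospital 1 (pledges 70, payoff 73): dropping to 0 → total 30, payoff 0. No gain.
Hospital 2 (pledges 0, payoff 143): pledging 40 → total 140, payoff 103. No gain.
Hospital 3 (pledges 0, payoff 143): pledging 30 → total 130, payoff 113. No gain.
Hospital 4 (pledges 30, payoff 113): dropping to 0 → total 70, payoff 0. No gain.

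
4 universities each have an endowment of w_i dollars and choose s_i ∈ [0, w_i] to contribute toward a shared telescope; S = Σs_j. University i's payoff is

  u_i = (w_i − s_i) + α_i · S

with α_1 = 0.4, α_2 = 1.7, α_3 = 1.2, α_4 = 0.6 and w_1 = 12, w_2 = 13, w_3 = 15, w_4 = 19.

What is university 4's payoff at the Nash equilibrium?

∂u_i/∂s_i = α_i − 1, so university i contributes w_i if α_i > 1, else 0.
α_i > 1 for i ∈ {2, 3}; NE contributions (0, 13, 15, 0), S = 28.
u_4 = (19 − 0) + 0.6·28 = 35.8.

35.8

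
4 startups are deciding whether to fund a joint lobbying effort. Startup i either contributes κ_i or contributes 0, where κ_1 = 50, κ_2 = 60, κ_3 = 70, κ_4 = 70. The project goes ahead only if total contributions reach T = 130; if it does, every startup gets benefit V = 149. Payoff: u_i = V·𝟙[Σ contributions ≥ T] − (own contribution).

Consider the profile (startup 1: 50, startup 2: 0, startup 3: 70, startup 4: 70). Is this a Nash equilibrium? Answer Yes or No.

No

Total = 190 ≥ 130: provided.
Startup 1 (pledges 50, payoff 99): dropping to 0 → total 140, payoff 149. Profitable deviation.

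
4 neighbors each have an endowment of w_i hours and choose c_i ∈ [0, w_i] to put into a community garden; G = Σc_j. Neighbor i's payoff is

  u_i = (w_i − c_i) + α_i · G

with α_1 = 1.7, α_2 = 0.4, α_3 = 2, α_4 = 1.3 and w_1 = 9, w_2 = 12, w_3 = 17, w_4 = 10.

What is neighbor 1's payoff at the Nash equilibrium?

∂u_i/∂c_i = α_i − 1, so neighbor i contributes w_i if α_i > 1, else 0.
α_i > 1 for i ∈ {1, 3, 4}; NE contributions (9, 0, 17, 10), G = 36.
u_1 = (9 − 9) + 1.7·36 = 61.2.

61.2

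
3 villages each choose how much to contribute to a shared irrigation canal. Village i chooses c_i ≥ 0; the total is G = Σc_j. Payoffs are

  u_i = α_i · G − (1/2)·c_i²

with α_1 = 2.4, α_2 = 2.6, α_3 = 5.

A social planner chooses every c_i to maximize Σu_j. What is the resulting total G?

30

Planner FOC: ∂(Σu_j)/∂c_i = (Σα_j) − c_i = 0, so c_i^SO = Σα_j = 10 for every i; G^SO = 30.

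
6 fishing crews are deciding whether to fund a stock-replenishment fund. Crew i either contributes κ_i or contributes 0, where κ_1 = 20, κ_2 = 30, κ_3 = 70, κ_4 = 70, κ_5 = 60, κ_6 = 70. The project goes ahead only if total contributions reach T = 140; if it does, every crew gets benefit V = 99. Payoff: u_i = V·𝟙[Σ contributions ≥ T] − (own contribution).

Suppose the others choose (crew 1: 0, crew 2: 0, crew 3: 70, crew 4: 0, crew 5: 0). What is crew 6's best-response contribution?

70

Others' total = 70. Contributing 70 brings total to 140 ≥ 140: gain V − κ_6 = 29.
Best response: 70.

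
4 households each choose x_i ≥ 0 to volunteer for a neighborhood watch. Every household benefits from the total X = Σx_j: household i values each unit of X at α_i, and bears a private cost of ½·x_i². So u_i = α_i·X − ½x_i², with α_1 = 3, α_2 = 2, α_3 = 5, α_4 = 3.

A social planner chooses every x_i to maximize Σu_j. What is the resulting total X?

Planner FOC: ∂(Σu_j)/∂x_i = (Σα_j) − x_i = 0, so x_i^SO = Σα_j = 13 for every i; X^SO = 52.

52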